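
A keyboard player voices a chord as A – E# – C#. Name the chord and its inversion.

A augmented, root position

The pitch classes A, E#, C# arrange in thirds as A–C#–E#: an A augmented triad.
With the root (A) in the bass, the chord is in root position (figured bass 5/3).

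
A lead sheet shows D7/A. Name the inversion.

D7/A means D dominant seventh with A in the bass. A is the fifth of D dominant seventh (D–F#–A–C), so this is second inversion.

second inversion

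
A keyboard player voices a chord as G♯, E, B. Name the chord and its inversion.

The distinct note names are G#, E, B. Stacked in thirds they read E–G#–B, which is a major triad on E.
G# is the third of E major; third in the bass means first inversion (figured bass 6).

E major, first inversion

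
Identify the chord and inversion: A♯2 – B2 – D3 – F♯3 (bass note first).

B minor-major seventh, third inversion

The distinct note names are A#, B, D, F#. Stacked in thirds they read B–D–F#–A#, which is a minor-major seventh chord on B.
With the seventh (A#) in the bass, the chord is in third inversion (figured bass 4/2).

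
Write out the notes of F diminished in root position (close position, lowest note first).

F diminished is F–Ab–Cb. Root position puts the root (F) in the bass, with the remaining tones above: F, Ab, Cb.

F, Ab, Cb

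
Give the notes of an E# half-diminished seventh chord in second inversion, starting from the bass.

B, D#, E#, G#

The chord tones are E#–G#–B–D#. With the fifth (B) lowest for second inversion: B, D#, E#, G#.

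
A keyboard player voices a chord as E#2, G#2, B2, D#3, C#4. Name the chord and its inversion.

C# dominant ninth, first inversion

The pitch classes E#, G#, B, D#, C# arrange in thirds as C#–E#–G#–B–D#: a C# dominant ninth chord.
The lowest note is E#, the third of the chord, so this is first inversion.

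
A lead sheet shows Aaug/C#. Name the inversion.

Aaug/C# means A augmented with C# in the bass. C# is the third of A augmented (A–C#–E#), so this is first inversion.

first inversion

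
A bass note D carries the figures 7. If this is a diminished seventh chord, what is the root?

The figures 7 mean the root of the chord is in the bass. If D is the root of a diminished seventh chord, the root is D (chord tones D–F–Ab–Cb).

D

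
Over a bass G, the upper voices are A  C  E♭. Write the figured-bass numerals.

4/2

The notes G, A, C, Eb stack in thirds as A–C–Eb–G — an A half-diminished seventh chord. The bass G is the seventh, so this is third inversion: figured 4/2.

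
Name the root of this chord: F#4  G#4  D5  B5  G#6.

G#

Reordering F#, G#, D, B into stacked thirds gives G#–B–D–F#; the bottom of that stack, G#, is the root.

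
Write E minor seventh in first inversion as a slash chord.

Em7/G

First inversion of E minor seventh has the third (G) in the bass. As a slash chord: Em7/G.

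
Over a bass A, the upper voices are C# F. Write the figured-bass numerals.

6

The notes A, C#, F stack in thirds as F–A–C# — an F augmented triad. The bass A is the third, so this is first inversion: figured 6.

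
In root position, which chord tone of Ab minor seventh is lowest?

The root of Ab minor seventh (Ab–Cb–Eb–Gb) is Ab; that is the bass in root position.

Ab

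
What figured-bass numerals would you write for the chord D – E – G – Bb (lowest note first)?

4/2

The notes D, E, G, Bb stack in thirds as E–G–Bb–D — an E half-diminished seventh chord. The bass D is the seventh, so this is third inversion: figured 4/2.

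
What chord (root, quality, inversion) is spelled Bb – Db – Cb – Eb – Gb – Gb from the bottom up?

Cb major ninth, third inversion

Reducing to letter names: Bb, Db, Cb, Eb, Gb. These stack in thirds as Cb–Eb–Gb–Bb–Db — a Cb major ninth chord.
Bb is the seventh of Cb major ninth; seventh in the bass means third inversion.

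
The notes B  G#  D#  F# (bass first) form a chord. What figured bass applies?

The notes B, G#, D#, F# stack in thirds as G#–B–D#–F# — a G# minor seventh chord. The bass B is the third, so this is first inversion: figured 6/5.

6/5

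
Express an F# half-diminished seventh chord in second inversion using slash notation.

F#ø7/C

Second inversion of F# half-diminished seventh has the fifth (C) in the bass. As a slash chord: F#ø7/C.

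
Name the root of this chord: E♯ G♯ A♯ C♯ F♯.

The distinct letter names are E#, G#, A#, C#, F#. Arranged as a stack of thirds they read F#–A#–C#–E#–G#, so F# is the root (an F# major ninth chord).

F#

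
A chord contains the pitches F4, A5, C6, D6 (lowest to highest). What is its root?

D

Reordering F, A, C, D into stacked thirds gives D–F–A–C; the bottom of that stack, D, is the root.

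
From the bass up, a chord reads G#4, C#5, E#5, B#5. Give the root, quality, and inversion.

C# major seventh, second inversion

Reducing to letter names: G#, C#, E#, B#. These stack in thirds as C#–E#–G#–B# — a C# major seventh chord.
With the fifth (G#) in the bass, the chord is in second inversion (figured bass 4/3).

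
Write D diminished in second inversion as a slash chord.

Second inversion of D diminished has the fifth (Ab) in the bass. As a slash chord: Ddim/Ab.

Ddim/Ab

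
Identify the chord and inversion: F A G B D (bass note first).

G dominant ninth, third inversion

Reducing to letter names: F, A, G, B, D. These stack in thirds as G–B–D–F–A — a G dominant ninth chord.
With the seventh (F) in the bass, the chord is in third inversion.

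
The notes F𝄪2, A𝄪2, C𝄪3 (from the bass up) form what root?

The distinct letter names are F##, A##, C##. Arranged as a stack of thirds they read F##–A##–C##, so F## is the root (an F## major triad).

F##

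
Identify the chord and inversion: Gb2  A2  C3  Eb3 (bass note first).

Reducing to letter names: Gb, A, C, Eb. These stack in thirds as A–C–Eb–Gb — an A diminished seventh chord.
The lowest note is Gb, the seventh of the chord, so this is third inversion (figured bass 4/2).

A diminished seventh, third inversion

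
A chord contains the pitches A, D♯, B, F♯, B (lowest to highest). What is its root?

Reordering A, D#, B, F# into stacked thirds gives B–D#–F#–A; the bottom of that stack, B, is the root.

B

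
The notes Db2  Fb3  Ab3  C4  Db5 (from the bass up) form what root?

The distinct letter names are Db, Fb, Ab, C. Arranged as a stack of thirds they read Db–Fb–Ab–C, so Db is the root (a Db minor-major seventh chord).

Db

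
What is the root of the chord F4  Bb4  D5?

Bb

The distinct letter names are F, Bb, D. Arranged as a stack of thirds they read Bb–D–F, so Bb is the root (a Bb major triad).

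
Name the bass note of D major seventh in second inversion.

A

The fifth of D major seventh (D–F#–A–C#) is A; that is the bass in second inversion.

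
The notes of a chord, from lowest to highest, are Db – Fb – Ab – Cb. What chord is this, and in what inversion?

Db minor seventh, root position

The pitch classes Db, Fb, Ab, Cb arrange in thirds as Db–Fb–Ab–Cb: a Db minor seventh chord.
Db is the root of Db minor seventh; root in the bass means root position (figured bass 7).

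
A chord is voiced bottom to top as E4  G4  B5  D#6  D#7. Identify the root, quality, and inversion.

E minor-major seventh, root position

The distinct note names are E, G, B, D#. Stacked in thirds they read E–G–B–D#, which is a minor-major seventh chord on E.
E is the root of E minor-major seventh; root in the bass means root position (figured bass 7).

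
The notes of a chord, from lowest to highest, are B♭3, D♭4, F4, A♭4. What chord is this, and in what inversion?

Bb minor seventh, root position

The pitch classes Bb, Db, F, Ab arrange in thirds as Bb–Db–F–Ab: a Bb minor seventh chord.
The lowest note is Bb, the root of the chord, so this is root position (figured bass 7).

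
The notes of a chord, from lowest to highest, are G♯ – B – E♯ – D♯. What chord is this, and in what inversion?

E# half-diminished seventh, first inversion

Reducing to letter names: G#, B, E#, D#. These stack in thirds as E#–G#–B–D# — an E# half-diminished seventh chord.
With the third (G#) in the bass, the chord is in first inversion (figured bass 6/5).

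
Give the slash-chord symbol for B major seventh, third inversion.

Bmaj7/A#

Third inversion of B major seventh has the seventh (A#) in the bass. As a slash chord: Bmaj7/A#.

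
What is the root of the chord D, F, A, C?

The distinct letter names are D, F, A, C. Arranged as a stack of thirds they read D–F–A–C, so D is the root (a D minor seventh chord).

D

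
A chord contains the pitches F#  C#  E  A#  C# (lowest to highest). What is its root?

F#, C#, E, A# are the tones of an F# dominant seventh chord (F#–A#–C#–E), making F# the root.

F#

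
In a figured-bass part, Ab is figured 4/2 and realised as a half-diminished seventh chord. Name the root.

The figures 4/2 mean the seventh of the chord is in the bass. If Ab is the seventh of a half-diminished seventh chord, the root is Bb (chord tones Bb–Db–Fb–Ab).

Bb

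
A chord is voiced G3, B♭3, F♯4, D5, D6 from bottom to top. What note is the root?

Reordering G, Bb, F#, D into stacked thirds gives G–Bb–D–F#; the bottom of that stack, G, is the root.

G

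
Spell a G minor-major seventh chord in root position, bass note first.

G, Bb, D, F#

G minor-major seventh is G–Bb–D–F#. Root position puts the root (G) in the bass, with the remaining tones above: G, Bb, D, F#.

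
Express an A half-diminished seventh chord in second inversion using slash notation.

Second inversion of A half-diminished seventh has the fifth (Eb) in the bass. As a slash chord: Aø7/Eb.

Aø7/Eb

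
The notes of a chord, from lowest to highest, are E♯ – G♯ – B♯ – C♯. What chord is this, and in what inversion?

The distinct note names are E#, G#, B#, C#. Stacked in thirds they read C#–E#–G#–B#, which is a major seventh chord on C#.
With the third (E#) in the bass, the chord is in first inversion (figured bass 6/5).

C# major seventh, first inversion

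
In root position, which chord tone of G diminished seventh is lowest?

G

The root of G diminished seventh (G–Bb–Db–Fb) is G; that is the bass in root position.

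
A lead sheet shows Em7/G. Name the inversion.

first inversion

Em7/G means E minor seventh with G in the bass. G is the third of E minor seventh (E–G–B–D), so this is first inversion.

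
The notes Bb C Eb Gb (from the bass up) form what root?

C

Reordering Bb, C, Eb, Gb into stacked thirds gives C–Eb–Gb–Bb; the bottom of that stack, C, is the root.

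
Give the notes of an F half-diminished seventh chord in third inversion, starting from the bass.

The chord tones are F–Ab–Cb–Eb. With the seventh (Eb) lowest for third inversion: Eb, F, Ab, Cb.

Eb, F, Ab, Cb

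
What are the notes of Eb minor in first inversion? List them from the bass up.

Gb, Bb, Eb

Spelling Eb minor: Eb–Gb–Bb. In first inversion the third is bass, giving Gb, Bb, Eb from the bottom.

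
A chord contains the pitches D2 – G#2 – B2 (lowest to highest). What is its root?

G#

Reordering D, G#, B into stacked thirds gives G#–B–D; the bottom of that stack, G#, is the root.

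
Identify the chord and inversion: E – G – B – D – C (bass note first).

The pitch classes E, G, B, D, C arrange in thirds as C–E–G–B–D: a C major ninth chord.
E is the third of C major ninth; third in the bass means first inversion.

C major ninth, first inversion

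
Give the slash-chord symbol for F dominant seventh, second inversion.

F7/C

Second inversion of F dominant seventh has the fifth (C) in the bass. As a slash chord: F7/C.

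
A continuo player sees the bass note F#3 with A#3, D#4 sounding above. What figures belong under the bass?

The notes F#, A#, D# stack in thirds as D#–F#–A# — a D# minor triad. The bass F# is the third, so this is first inversion: figured 6.

6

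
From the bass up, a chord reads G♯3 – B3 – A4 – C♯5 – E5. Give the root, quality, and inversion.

A major ninth, third inversion

The pitch classes G#, B, A, C#, E arrange in thirds as A–C#–E–G#–B: an A major ninth chord.
With the seventh (G#) in the bass, the chord is in third inversion.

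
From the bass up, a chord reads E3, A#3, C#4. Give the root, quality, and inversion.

A# diminished, second inversion

Reducing to letter names: E, A#, C#. These stack in thirds as A#–C#–E — an A# diminished triad.
E is the fifth of A# diminished; fifth in the bass means second inversion (figured bass 6/4).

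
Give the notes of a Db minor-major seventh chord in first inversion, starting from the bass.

Spelling Db minor-major seventh: Db–Fb–Ab–C. In first inversion the third is bass, giving Fb, Ab, C, Db from the bottom.

Fb, Ab, C, Db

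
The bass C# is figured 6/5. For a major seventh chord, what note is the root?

A

The figures 6/5 mean the third of the chord is in the bass. If C# is the third of a major seventh chord, the root is A (chord tones A–C#–E–G#).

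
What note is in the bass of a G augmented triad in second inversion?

D#

In second inversion the fifth is lowest. For G augmented (G–B–D#) that is D#.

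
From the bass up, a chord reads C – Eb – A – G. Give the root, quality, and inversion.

A half-diminished seventh, first inversion

Reducing to letter names: C, Eb, A, G. These stack in thirds as A–C–Eb–G — an A half-diminished seventh chord.
With the third (C) in the bass, the chord is in first inversion (figured bass 6/5).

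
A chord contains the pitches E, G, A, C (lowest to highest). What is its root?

The distinct letter names are E, G, A, C. Arranged as a stack of thirds they read A–C–E–G, so A is the root (an A minor seventh chord).

A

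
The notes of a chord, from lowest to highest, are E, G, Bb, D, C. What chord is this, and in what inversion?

Reducing to letter names: E, G, Bb, D, C. These stack in thirds as C–E–G–Bb–D — a C dominant ninth chord.
The lowest note is E, the third of the chord, so this is first inversion.

C dominant ninth, first inversion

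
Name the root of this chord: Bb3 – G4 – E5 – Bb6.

E

Bb, G, E are the tones of an E diminished triad (E–G–Bb), making E the root.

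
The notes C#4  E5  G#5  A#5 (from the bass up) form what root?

A#

C#, E, G#, A# are the tones of an A# half-diminished seventh chord (A#–C#–E–G#), making A# the root.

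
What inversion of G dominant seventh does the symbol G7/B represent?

first inversion

G7/B means G dominant seventh with B in the bass. B is the third of G dominant seventh (G–B–D–F), so this is first inversion.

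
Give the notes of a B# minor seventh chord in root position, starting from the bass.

B#, D#, F##, A#

The chord tones are B#–D#–F##–A#. With the root (B#) lowest for root position: B#, D#, F##, A#.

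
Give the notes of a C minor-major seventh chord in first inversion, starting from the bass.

Eb, G, B, C

C minor-major seventh is C–Eb–G–B. First inversion puts the third (Eb) in the bass, with the remaining tones above: Eb, G, B, C.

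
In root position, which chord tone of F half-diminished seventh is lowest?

F half-diminished seventh is F–Ab–Cb–Eb. Root position places the root in the bass: F.

F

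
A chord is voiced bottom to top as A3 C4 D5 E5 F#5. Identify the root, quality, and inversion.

D dominant ninth, second inversion

Reducing to letter names: A, C, D, E, F#. These stack in thirds as D–F#–A–C–E — a D dominant ninth chord.
The lowest note is A, the fifth of the chord, so this is second inversion.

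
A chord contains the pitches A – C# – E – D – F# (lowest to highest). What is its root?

D

The distinct letter names are A, C#, E, D, F#. Arranged as a stack of thirds they read D–F#–A–C#–E, so D is the root (a D major ninth chord).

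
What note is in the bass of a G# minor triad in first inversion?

The third of G# minor (G#–B–D#) is B; that is the bass in first inversion.

B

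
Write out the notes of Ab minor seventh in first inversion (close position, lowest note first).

The chord tones are Ab–Cb–Eb–Gb. With the third (Cb) lowest for first inversion: Cb, Eb, Gb, Ab.

Cb, Eb, Gb, Ab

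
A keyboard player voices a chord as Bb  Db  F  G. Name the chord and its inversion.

Reducing to letter names: Bb, Db, F, G. These stack in thirds as G–Bb–Db–F — a G half-diminished seventh chord.
Bb is the third of G half-diminished seventh; third in the bass means first inversion (figured bass 6/5).

G half-diminished seventh, first inversion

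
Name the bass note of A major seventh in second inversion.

E

In second inversion the fifth is lowest. For A major seventh (A–C#–E–G#) that is E.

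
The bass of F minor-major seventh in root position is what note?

F minor-major seventh is F–Ab–C–E. Root position places the root in the bass: F.

F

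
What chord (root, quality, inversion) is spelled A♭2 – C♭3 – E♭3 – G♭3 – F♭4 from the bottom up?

Fb major ninth, first inversion

The pitch classes Ab, Cb, Eb, Gb, Fb arrange in thirds as Fb–Ab–Cb–Eb–Gb: an Fb major ninth chord.
With the third (Ab) in the bass, the chord is in first inversion.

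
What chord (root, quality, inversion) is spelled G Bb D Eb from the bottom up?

The pitch classes G, Bb, D, Eb arrange in thirds as Eb–G–Bb–D: an Eb major seventh chord.
G is the third of Eb major seventh; third in the bass means first inversion (figured bass 6/5).

Eb major seventh, first inversion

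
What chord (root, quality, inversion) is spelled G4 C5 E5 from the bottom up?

Reducing to letter names: G, C, E. These stack in thirds as C–E–G — a C major triad.
With the fifth (G) in the bass, the chord is in second inversion (figured bass 6/4).

C major, second inversion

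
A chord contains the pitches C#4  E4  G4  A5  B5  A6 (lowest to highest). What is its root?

A

Reordering C#, E, G, A, B into stacked thirds gives A–C#–E–G–B; the bottom of that stack, A, is the root.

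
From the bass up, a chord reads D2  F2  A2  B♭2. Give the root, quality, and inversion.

Bb major seventh, first inversion

Reducing to letter names: D, F, A, Bb. These stack in thirds as Bb–D–F–A — a Bb major seventh chord.
D is the third of Bb major seventh; third in the bass means first inversion (figured bass 6/5).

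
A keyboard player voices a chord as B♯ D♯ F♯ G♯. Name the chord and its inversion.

G# dominant seventh, first inversion

The distinct note names are B#, D#, F#, G#. Stacked in thirds they read G#–B#–D#–F#, which is a dominant seventh chord on G#.
B# is the third of G# dominant seventh; third in the bass means first inversion (figured bass 6/5).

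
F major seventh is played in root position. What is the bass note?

F major seventh is F–A–C–E. Root position places the root in the bass: F.

F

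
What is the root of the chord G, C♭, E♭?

Cb

The distinct letter names are G, Cb, Eb. Arranged as a stack of thirds they read Cb–Eb–G, so Cb is the root (a Cb augmented triad).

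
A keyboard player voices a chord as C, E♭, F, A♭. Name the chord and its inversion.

The pitch classes C, Eb, F, Ab arrange in thirds as F–Ab–C–Eb: an F minor seventh chord.
The lowest note is C, the fifth of the chord, so this is second inversion (figured bass 4/3).

F minor seventh, second inversion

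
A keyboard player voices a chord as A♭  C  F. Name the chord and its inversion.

The pitch classes Ab, C, F arrange in thirds as F–Ab–C: an F minor triad.
The lowest note is Ab, the third of the chord, so this is first inversion (figured bass 6).

F minor, first inversion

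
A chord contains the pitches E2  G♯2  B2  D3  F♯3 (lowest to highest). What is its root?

The distinct letter names are E, G#, B, D, F#. Arranged as a stack of thirds they read E–G#–B–D–F#, so E is the root (an E dominant ninth chord).

E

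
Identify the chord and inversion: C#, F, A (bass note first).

F augmented, second inversion

Reducing to letter names: C#, F, A. These stack in thirds as F–A–C# — an F augmented triad.
C# is the fifth of F augmented; fifth in the bass means second inversion (figured bass 6/4).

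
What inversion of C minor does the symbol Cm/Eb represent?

first inversion

Cm/Eb means C minor with Eb in the bass. Eb is the third of C minor (C–Eb–G), so this is first inversion.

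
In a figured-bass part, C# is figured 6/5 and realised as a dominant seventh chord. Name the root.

The figures 6/5 mean the third of the chord is in the bass. If C# is the third of a dominant seventh chord, the root is A (chord tones A–C#–E–G).

A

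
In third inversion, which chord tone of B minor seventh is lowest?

A

The seventh of B minor seventh (B–D–F#–A) is A; that is the bass in third inversion.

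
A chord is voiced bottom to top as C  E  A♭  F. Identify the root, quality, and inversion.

F minor-major seventh, second inversion

The pitch classes C, E, Ab, F arrange in thirds as F–Ab–C–E: an F minor-major seventh chord.
The lowest note is C, the fifth of the chord, so this is second inversion (figured bass 4/3).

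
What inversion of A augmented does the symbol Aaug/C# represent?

first inversion

Aaug/C# means A augmented with C# in the bass. C# is the third of A augmented (A–C#–E#), so this is first inversion.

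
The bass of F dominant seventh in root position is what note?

In root position the root is lowest. For F dominant seventh (F–A–C–Eb) that is F.

F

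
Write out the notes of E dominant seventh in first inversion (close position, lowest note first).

Spelling E dominant seventh: E–G#–B–D. In first inversion the third is bass, giving G#, B, D, E from the bottom.

G#, B, D, E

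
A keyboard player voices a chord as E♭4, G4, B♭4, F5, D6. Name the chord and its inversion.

Eb major ninth, root position

The pitch classes Eb, G, Bb, F, D arrange in thirds as Eb–G–Bb–D–F: an Eb major ninth chord.
The lowest note is Eb, the root of the chord, so this is root position.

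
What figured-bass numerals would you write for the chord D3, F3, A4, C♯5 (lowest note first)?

The notes D, F, A, C# stack in thirds as D–F–A–C# — a D minor-major seventh chord. The bass D is the root, so this is root position: figured 7.

7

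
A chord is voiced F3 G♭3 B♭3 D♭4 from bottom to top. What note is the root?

Reordering F, Gb, Bb, Db into stacked thirds gives Gb–Bb–Db–F; the bottom of that stack, Gb, is the root.

Gb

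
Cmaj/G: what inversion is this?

second inversion

Cmaj/G means C major with G in the bass. G is the fifth of C major (C–E–G), so this is second inversion.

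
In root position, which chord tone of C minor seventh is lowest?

The root of C minor seventh (C–Eb–G–Bb) is C; that is the bass in root position.

C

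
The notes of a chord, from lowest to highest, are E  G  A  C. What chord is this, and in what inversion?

The pitch classes E, G, A, C arrange in thirds as A–C–E–G: an A minor seventh chord.
With the fifth (E) in the bass, the chord is in second inversion (figured bass 4/3).

A minor seventh, second inversion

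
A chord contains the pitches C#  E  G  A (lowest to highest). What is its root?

Reordering C#, E, G, A into stacked thirds gives A–C#–E–G; the bottom of that stack, A, is the root.

A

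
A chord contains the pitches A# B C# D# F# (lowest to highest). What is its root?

Reordering A#, B, C#, D#, F# into stacked thirds gives B–D#–F#–A#–C#; the bottom of that stack, B, is the root.

B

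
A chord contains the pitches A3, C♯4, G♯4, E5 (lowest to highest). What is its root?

A

The distinct letter names are A, C#, G#, E. Arranged as a stack of thirds they read A–C#–E–G#, so A is the root (an A major seventh chord).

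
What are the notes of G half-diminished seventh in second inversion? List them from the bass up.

Db, F, G, Bb

Spelling G half-diminished seventh: G–Bb–Db–F. In second inversion the fifth is bass, giving Db, F, G, Bb from the bottom.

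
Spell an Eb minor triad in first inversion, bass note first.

The chord tones are Eb–Gb–Bb. With the third (Gb) lowest for first inversion: Gb, Bb, Eb.

Gb, Bb, Eb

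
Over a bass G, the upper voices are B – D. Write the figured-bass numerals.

5/3

The notes G, B, D stack in thirds as G–B–D — a G major triad. The bass G is the root, so this is root position: figured 5/3.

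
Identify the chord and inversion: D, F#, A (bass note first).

D major, root position

Reducing to letter names: D, F#, A. These stack in thirds as D–F#–A — a D major triad.
D is the root of D major; root in the bass means root position (figured bass 5/3).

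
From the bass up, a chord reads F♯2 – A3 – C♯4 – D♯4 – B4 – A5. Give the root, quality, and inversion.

B dominant ninth, second inversion

Reducing to letter names: F#, A, C#, D#, B. These stack in thirds as B–D#–F#–A–C# — a B dominant ninth chord.
With the fifth (F#) in the bass, the chord is in second inversion.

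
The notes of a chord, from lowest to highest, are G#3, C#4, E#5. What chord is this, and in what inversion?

C# major, second inversion

The pitch classes G#, C#, E# arrange in thirds as C#–E#–G#: a C# major triad.
With the fifth (G#) in the bass, the chord is in second inversion (figured bass 6/4).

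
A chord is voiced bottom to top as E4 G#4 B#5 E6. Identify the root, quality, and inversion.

E augmented, root position

Reducing to letter names: E, G#, B#. These stack in thirds as E–G#–B# — an E augmented triad.
With the root (E) in the bass, the chord is in root position (figured bass 5/3).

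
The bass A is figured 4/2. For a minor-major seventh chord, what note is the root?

Bb

The figures 4/2 mean the seventh of the chord is in the bass. If A is the seventh of a minor-major seventh chord, the root is Bb (chord tones Bb–Db–F–A).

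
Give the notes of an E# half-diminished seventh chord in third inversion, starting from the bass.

The chord tones are E#–G#–B–D#. With the seventh (D#) lowest for third inversion: D#, E#, G#, B.

D#, E#, G#, B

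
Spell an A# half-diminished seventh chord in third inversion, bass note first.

A# half-diminished seventh is A#–C#–E–G#. Third inversion puts the seventh (G#) in the bass, with the remaining tones above: G#, A#, C#, E.

G#, A#, C#, E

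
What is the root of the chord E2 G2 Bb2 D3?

E

E, G, Bb, D are the tones of an E half-diminished seventh chord (E–G–Bb–D), making E the root.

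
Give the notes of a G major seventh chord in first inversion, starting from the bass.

The chord tones are G–B–D–F#. With the third (B) lowest for first inversion: B, D, F#, G.

B, D, F#, G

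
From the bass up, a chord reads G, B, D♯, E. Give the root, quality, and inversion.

E minor-major seventh, first inversion

The pitch classes G, B, D#, E arrange in thirds as E–G–B–D#: an E minor-major seventh chord.
G is the third of E minor-major seventh; third in the bass means first inversion (figured bass 6/5).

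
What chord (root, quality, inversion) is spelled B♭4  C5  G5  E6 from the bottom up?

C dominant seventh, third inversion

The distinct note names are Bb, C, G, E. Stacked in thirds they read C–E–G–Bb, which is a dominant seventh chord on C.
With the seventh (Bb) in the bass, the chord is in third inversion (figured bass 4/2).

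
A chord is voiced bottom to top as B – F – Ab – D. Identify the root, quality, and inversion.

B diminished seventh, root position

Reducing to letter names: B, F, Ab, D. These stack in thirds as B–D–F–Ab — a B diminished seventh chord.
The lowest note is B, the root of the chord, so this is root position (figured bass 7).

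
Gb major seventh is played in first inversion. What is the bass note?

Bb

In first inversion the third is lowest. For Gb major seventh (Gb–Bb–Db–F) that is Bb.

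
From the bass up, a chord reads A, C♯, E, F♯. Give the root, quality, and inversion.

F# minor seventh, first inversion

The distinct note names are A, C#, E, F#. Stacked in thirds they read F#–A–C#–E, which is a minor seventh chord on F#.
A is the third of F# minor seventh; third in the bass means first inversion (figured bass 6/5).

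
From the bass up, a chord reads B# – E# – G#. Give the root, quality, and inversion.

E# minor, second inversion

The pitch classes B#, E#, G# arrange in thirds as E#–G#–B#: an E# minor triad.
With the fifth (B#) in the bass, the chord is in second inversion (figured bass 6/4).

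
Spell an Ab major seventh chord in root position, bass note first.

Ab, C, Eb, G

Ab major seventh is Ab–C–Eb–G. Root position puts the root (Ab) in the bass, with the remaining tones above: Ab, C, Eb, G.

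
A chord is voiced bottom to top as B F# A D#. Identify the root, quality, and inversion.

Reducing to letter names: B, F#, A, D#. These stack in thirds as B–D#–F#–A — a B dominant seventh chord.
B is the root of B dominant seventh; root in the bass means root position (figured bass 7).

B dominant seventh, root position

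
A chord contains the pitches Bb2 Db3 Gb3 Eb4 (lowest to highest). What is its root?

The distinct letter names are Bb, Db, Gb, Eb. Arranged as a stack of thirds they read Eb–Gb–Bb–Db, so Eb is the root (an Eb minor seventh chord).

Eb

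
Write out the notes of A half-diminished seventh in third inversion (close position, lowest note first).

G, A, C, Eb

A half-diminished seventh is A–C–Eb–G. Third inversion puts the seventh (G) in the bass, with the remaining tones above: G, A, C, Eb.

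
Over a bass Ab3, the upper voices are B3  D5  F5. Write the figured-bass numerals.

The notes Ab, B, D, F stack in thirds as B–D–F–Ab — a B diminished seventh chord. The bass Ab is the seventh, so this is third inversion: figured 4/2.

4/2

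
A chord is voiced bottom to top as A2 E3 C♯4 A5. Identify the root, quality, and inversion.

The pitch classes A, E, C# arrange in thirds as A–C#–E: an A major triad.
A is the root of A major; root in the bass means root position (figured bass 5/3).

A major, root position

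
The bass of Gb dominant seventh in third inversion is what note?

The seventh of Gb dominant seventh (Gb–Bb–Db–Fb) is Fb; that is the bass in third inversion.

Fb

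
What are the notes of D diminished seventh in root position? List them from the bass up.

D diminished seventh is D–F–Ab–Cb. Root position puts the root (D) in the bass, with the remaining tones above: D, F, Ab, Cb.

D, F, Ab, Cb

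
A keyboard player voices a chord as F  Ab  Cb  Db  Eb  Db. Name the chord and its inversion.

Reducing to letter names: F, Ab, Cb, Db, Eb. These stack in thirds as Db–F–Ab–Cb–Eb — a Db dominant ninth chord.
The lowest note is F, the third of the chord, so this is first inversion.

Db dominant ninth, first inversion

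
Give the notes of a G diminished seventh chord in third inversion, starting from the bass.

Fb, G, Bb, Db

G diminished seventh is G–Bb–Db–Fb. Third inversion puts the seventh (Fb) in the bass, with the remaining tones above: Fb, G, Bb, Db.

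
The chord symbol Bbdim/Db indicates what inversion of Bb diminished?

Bbdim/Db means Bb diminished with Db in the bass. Db is the third of Bb diminished (Bb–Db–Fb), so this is first inversion.

first inversion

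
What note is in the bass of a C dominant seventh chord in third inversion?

The seventh of C dominant seventh (C–E–G–Bb) is Bb; that is the bass in third inversion.

Bb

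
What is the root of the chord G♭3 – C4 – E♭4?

Reordering Gb, C, Eb into stacked thirds gives C–Eb–Gb; the bottom of that stack, C, is the root.

C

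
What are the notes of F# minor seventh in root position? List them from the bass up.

F# minor seventh is F#–A–C#–E. Root position puts the root (F#) in the bass, with the remaining tones above: F#, A, C#, E.

F#, A, C#, E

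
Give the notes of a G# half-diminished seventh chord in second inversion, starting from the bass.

G# half-diminished seventh is G#–B–D–F#. Second inversion puts the fifth (D) in the bass, with the remaining tones above: D, F#, G#, B.

D, F#, G#, B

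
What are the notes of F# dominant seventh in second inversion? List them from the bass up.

Spelling F# dominant seventh: F#–A#–C#–E. In second inversion the fifth is bass, giving C#, E, F#, A# from the bottom.

C#, E, F#, A#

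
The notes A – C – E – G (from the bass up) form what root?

A, C, E, G are the tones of an A minor seventh chord (A–C–E–G), making A the root.

A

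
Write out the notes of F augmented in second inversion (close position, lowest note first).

Spelling F augmented: F–A–C#. In second inversion the fifth is bass, giving C#, F, A from the bottom.

C#, F, A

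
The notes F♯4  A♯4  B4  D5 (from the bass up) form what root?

Reordering F#, A#, B, D into stacked thirds gives B–D–F#–A#; the bottom of that stack, B, is the root.

B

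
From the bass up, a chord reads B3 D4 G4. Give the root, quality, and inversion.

Reducing to letter names: B, D, G. These stack in thirds as G–B–D — a G major triad.
B is the third of G major; third in the bass means first inversion (figured bass 6).

G major, first inversion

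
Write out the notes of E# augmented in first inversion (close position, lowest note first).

E# augmented is E#–G##–B##. First inversion puts the third (G##) in the bass, with the remaining tones above: G##, B##, E#.

G##, B##, E#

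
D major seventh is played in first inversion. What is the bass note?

F#

The third of D major seventh (D–F#–A–C#) is F#; that is the bass in first inversion.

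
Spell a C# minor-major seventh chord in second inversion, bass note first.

G#, B#, C#, E

C# minor-major seventh is C#–E–G#–B#. Second inversion puts the fifth (G#) in the bass, with the remaining tones above: G#, B#, C#, E.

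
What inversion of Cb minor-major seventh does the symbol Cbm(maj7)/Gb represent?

second inversion

Cbm(maj7)/Gb means Cb minor-major seventh with Gb in the bass. Gb is the fifth of Cb minor-major seventh (Cb–Ebb–Gb–Bb), so this is second inversion.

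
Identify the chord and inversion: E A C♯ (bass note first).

The distinct note names are E, A, C#. Stacked in thirds they read A–C#–E, which is a major triad on A.
E is the fifth of A major; fifth in the bass means second inversion (figured bass 6/4).

A major, second inversion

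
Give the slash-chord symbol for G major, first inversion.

G/B

First inversion of G major has the third (B) in the bass. As a slash chord: G/B.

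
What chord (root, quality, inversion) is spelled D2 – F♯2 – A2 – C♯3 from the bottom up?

The pitch classes D, F#, A, C# arrange in thirds as D–F#–A–C#: a D major seventh chord.
D is the root of D major seventh; root in the bass means root position (figured bass 7).

D major seventh, root position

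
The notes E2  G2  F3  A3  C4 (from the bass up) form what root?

Reordering E, G, F, A, C into stacked thirds gives F–A–C–E–G; the bottom of that stack, F, is the root.

F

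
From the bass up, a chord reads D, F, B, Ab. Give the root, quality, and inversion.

B diminished seventh, first inversion

The pitch classes D, F, B, Ab arrange in thirds as B–D–F–Ab: a B diminished seventh chord.
D is the third of B diminished seventh; third in the bass means first inversion (figured bass 6/5).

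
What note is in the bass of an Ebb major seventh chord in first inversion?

Gb

The third of Ebb major seventh (Ebb–Gb–Bbb–Db) is Gb; that is the bass in first inversion.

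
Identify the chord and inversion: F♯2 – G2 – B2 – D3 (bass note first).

G major seventh, third inversion

The pitch classes F#, G, B, D arrange in thirds as G–B–D–F#: a G major seventh chord.
F# is the seventh of G major seventh; seventh in the bass means third inversion (figured bass 4/2).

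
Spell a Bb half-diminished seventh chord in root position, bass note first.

Bb, Db, Fb, Ab

The chord tones are Bb–Db–Fb–Ab. With the root (Bb) lowest for root position: Bb, Db, Fb, Ab.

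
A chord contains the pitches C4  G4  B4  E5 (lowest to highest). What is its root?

C

Reordering C, G, B, E into stacked thirds gives C–E–G–B; the bottom of that stack, C, is the root.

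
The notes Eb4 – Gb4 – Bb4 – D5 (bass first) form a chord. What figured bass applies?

7

The notes Eb, Gb, Bb, D stack in thirds as Eb–Gb–Bb–D — an Eb minor-major seventh chord. The bass Eb is the root, so this is root position: figured 7.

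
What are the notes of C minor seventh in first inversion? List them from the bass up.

The chord tones are C–Eb–G–Bb. With the third (Eb) lowest for first inversion: Eb, G, Bb, C.

Eb, G, Bb, C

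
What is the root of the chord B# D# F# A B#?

B#, D#, F#, A are the tones of a B# diminished seventh chord (B#–D#–F#–A), making B# the root.

B#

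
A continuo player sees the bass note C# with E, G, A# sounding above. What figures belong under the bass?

6/5

The notes C#, E, G, A# stack in thirds as A#–C#–E–G — an A# diminished seventh chord. The bass C# is the third, so this is first inversion: figured 6/5.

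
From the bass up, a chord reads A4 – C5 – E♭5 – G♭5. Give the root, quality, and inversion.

A diminished seventh, root position

The pitch classes A, C, Eb, Gb arrange in thirds as A–C–Eb–Gb: an A diminished seventh chord.
A is the root of A diminished seventh; root in the bass means root position (figured bass 7).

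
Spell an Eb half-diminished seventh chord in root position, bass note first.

Eb, Gb, Bbb, Db

Eb half-diminished seventh is Eb–Gb–Bbb–Db. Root position puts the root (Eb) in the bass, with the remaining tones above: Eb, Gb, Bbb, Db.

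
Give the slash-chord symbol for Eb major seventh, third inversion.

Ebmaj7/D

Third inversion of Eb major seventh has the seventh (D) in the bass. As a slash chord: Ebmaj7/D.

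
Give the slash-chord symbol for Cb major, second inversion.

Second inversion of Cb major has the fifth (Gb) in the bass. As a slash chord: Cbmaj/Gb.

Cbmaj/Gb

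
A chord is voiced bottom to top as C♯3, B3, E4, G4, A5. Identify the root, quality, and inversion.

A dominant ninth, first inversion

The distinct note names are C#, B, E, G, A. Stacked in thirds they read A–C#–E–G–B, which is a dominant ninth chord on A.
With the third (C#) in the bass, the chord is in first inversion.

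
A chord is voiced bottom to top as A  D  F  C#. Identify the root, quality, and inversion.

Reducing to letter names: A, D, F, C#. These stack in thirds as D–F–A–C# — a D minor-major seventh chord.
A is the fifth of D minor-major seventh; fifth in the bass means second inversion (figured bass 4/3).

D minor-major seventh, second inversion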